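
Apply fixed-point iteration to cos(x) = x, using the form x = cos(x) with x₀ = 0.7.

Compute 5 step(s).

Equation: cos(x) = x
Fixed-point form: x = cos(x)
x₀ = 0.7

x_1 = g(0.700000) = 0.764842
x_2 = g(0.764842) = 0.721492
x_3 = g(0.721492) = 0.750821
x_4 = g(0.750821) = 0.731129
x_5 = g(0.731129) = 0.744421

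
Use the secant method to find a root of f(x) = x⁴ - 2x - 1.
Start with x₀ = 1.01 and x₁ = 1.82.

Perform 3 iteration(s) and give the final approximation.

f(x) = x⁴ - 2x - 1
x₀ = 1.01, x₁ = 1.82

Secant formula: x_{n+1} = x_n - f(x_n)(x_n - x_{n-1})/(f(x_n) - f(x_{n-1}))

Iteration 1:
  f(1.010000) = -1.979396
  f(1.820000) = 6.331994
  x_2 = 1.820000 - 6.331994×(1.820000 - 1.010000)/(6.331994 - (-1.979396))
       = 1.202905
Iteration 2:
  f(1.820000) = 6.331994
  f(1.202905) = -1.312056
  x_3 = 1.202905 - (-1.312056)×(1.202905 - 1.820000)/(-1.312056 - 6.331994)
       = 1.308826
Iteration 3:
  f(1.202905) = -1.312056
  f(1.308826) = -0.683196
  x_4 = 1.308826 - (-0.683196)×(1.308826 - 1.202905)/(-0.683196 - (-1.312056))
       = 1.423899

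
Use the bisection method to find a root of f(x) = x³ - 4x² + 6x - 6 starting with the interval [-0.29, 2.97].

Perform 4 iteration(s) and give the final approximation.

f(x) = x³ - 4x² + 6x - 6
Initial interval: [-0.29, 2.97]

Iteration 1:
  c_1 = (-0.290000 + 2.970000)/2 = 1.340000
  f(c_1) = f(1.340000) = -2.736296
  f(a) × f(c) ≥ 0, new interval: [1.340000, 2.970000]
Iteration 2:
  c_2 = (1.340000 + 2.970000)/2 = 2.155000
  f(c_2) = f(2.155000) = -1.638226
  f(a) × f(c) ≥ 0, new interval: [2.155000, 2.970000]
Iteration 3:
  c_3 = (2.155000 + 2.970000)/2 = 2.562500
  f(c_3) = f(2.562500) = -0.064209
  f(a) × f(c) ≥ 0, new interval: [2.562500, 2.970000]
Iteration 4:
  c_4 = (2.562500 + 2.970000)/2 = 2.766250
  f(c_4) = f(2.766250) = 1.156673
  f(a) × f(c) < 0, new interval: [2.562500, 2.766250]

After 4 iteration(s), the approximation is c_4 = 2.766250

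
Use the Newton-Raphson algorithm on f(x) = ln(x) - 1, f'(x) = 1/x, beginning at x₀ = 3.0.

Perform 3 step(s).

f(x) = ln(x) - 1
f'(x) = 1/x
x₀ = 3.0

Newton-Raphson formula: x_{n+1} = x_n - f(x_n)/f'(x_n)

Iteration 1:
  f(3.000000) = 0.098612
  f'(3.000000) = 0.333333
  x_1 = 3.000000 - 0.098612/0.333333 = 2.704163
Iteration 2:
  f(2.704163) = -0.005208
  f'(2.704163) = 0.369800
  x_2 = 2.704163 - (-0.005208)/0.369800 = 2.718245
Iteration 3:
  f(2.718245) = -0.000014
  f'(2.718245) = 0.367884
  x_3 = 2.718245 - (-0.000014)/0.367884 = 2.718282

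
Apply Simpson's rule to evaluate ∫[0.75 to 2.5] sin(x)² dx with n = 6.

f(x) = sin(x)²
a = 0.75, b = 2.5, n = 6
h = (b - a)/n = 0.291667

Simpson's rule: (h/3)[f(x₀) + 4f(x₁) + 2f(x₂) + ... + f(xₙ)]

x_0 = 0.7500, f(x_0) = 0.464631, coefficient = 1
x_1 = 1.0417, f(x_1) = 0.745195, coefficient = 4
x_2 = 1.3333, f(x_2) = 0.944663, coefficient = 2
x_3 = 1.6250, f(x_3) = 0.997065, coefficient = 4
x_4 = 1.9167, f(x_4) = 0.885068, coefficient = 2
x_5 = 2.2083, f(x_5) = 0.645715, coefficient = 4
x_6 = 2.5000, f(x_6) = 0.358169, coefficient = 1

I ≈ (0.291667/3) × 14.034165 = 1.364433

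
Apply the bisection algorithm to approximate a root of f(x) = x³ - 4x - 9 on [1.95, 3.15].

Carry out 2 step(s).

f(x) = x³ - 4x - 9
Initial interval: [1.95, 3.15]

Iteration 1:
  c_1 = (1.950000 + 3.150000)/2 = 2.550000
  f(c_1) = f(2.550000) = -2.618625
  f(a) × f(c) ≥ 0, new interval: [2.550000, 3.150000]
Iteration 2:
  c_2 = (2.550000 + 3.150000)/2 = 2.850000
  f(c_2) = f(2.850000) = 2.749125
  f(a) × f(c) < 0, new interval: [2.550000, 2.850000]

After 2 iteration(s), the approximation is c_2 = 2.850000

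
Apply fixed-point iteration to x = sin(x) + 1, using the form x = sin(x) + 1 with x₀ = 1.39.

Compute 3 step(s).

Equation: x = sin(x) + 1
Fixed-point form: x = sin(x) + 1
x₀ = 1.39

x_1 = g(1.390000) = 1.983701
x_2 = g(1.983701) = 1.915959
x_3 = g(1.915959) = 1.941020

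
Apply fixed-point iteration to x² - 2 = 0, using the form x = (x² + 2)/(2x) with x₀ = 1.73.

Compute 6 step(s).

Equation: x² - 2 = 0
Fixed-point form: x = (x² + 2)/(2x)
x₀ = 1.73

x_1 = g(1.730000) = 1.443035
x_2 = g(1.443035) = 1.414501
x_3 = g(1.414501) = 1.414214
x_4 = g(1.414214) = 1.414214
x_5 = g(1.414214) = 1.414214
x_6 = g(1.414214) = 1.414214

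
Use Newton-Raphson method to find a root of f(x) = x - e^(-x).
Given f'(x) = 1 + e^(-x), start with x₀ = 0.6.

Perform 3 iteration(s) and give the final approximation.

f(x) = x - e^(-x)
f'(x) = 1 + e^(-x)
x₀ = 0.6

Newton-Raphson formula: x_{n+1} = x_n - f(x_n)/f'(x_n)

Iteration 1:
  f(0.600000) = 0.051188
  f'(0.600000) = 1.548812
  x_1 = 0.600000 - 0.051188/1.548812 = 0.566950
Iteration 2:
  f(0.566950) = -0.000303
  f'(0.566950) = 1.567253
  x_2 = 0.566950 - (-0.000303)/1.567253 = 0.567143
Iteration 3:
  f(0.567143) = 0.000000
  f'(0.567143) = 1.567143
  x_3 = 0.567143 - 0.000000/1.567143 = 0.567143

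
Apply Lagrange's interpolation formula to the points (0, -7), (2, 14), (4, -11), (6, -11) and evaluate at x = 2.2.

Lagrange interpolation formula:
P(x) = Σ yᵢ × Lᵢ(x)
where Lᵢ(x) = Π_{j≠i} (x - xⱼ)/(xᵢ - xⱼ)

L_0(2.2) = (2.2 - 2)/(0 - 2) × (2.2 - 4)/(0 - 4) × (2.2 - 6)/(0 - 6) = -0.028500
L_1(2.2) = (2.2 - 0)/(2 - 0) × (2.2 - 4)/(2 - 4) × (2.2 - 6)/(2 - 6) = 0.940500
L_2(2.2) = (2.2 - 0)/(4 - 0) × (2.2 - 2)/(4 - 2) × (2.2 - 6)/(4 - 6) = 0.104500
L_3(2.2) = (2.2 - 0)/(6 - 0) × (2.2 - 2)/(6 - 2) × (2.2 - 4)/(6 - 4) = -0.016500

P(2.2) = (-7)×L_0(2.2) + 14×L_1(2.2) + (-11)×L_2(2.2) + (-11)×L_3(2.2)
P(2.2) = 12.398500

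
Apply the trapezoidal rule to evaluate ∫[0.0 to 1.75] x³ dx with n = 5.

f(x) = x³
a = 0.0, b = 1.75, n = 5
h = (b - a)/n = 0.350000

Trapezoidal rule: (h/2)[f(x₀) + 2f(x₁) + 2f(x₂) + ... + f(xₙ)]

x_0 = 0.0000, f(x_0) = 0.000000, coefficient = 1
x_1 = 0.3500, f(x_1) = 0.042875, coefficient = 2
x_2 = 0.7000, f(x_2) = 0.343000, coefficient = 2
x_3 = 1.0500, f(x_3) = 1.157625, coefficient = 2
x_4 = 1.4000, f(x_4) = 2.744000, coefficient = 2
x_5 = 1.7500, f(x_5) = 5.359375, coefficient = 1

I ≈ (0.350000/2) × 13.934375 = 2.438516
Exact value: 2.344727
Error: 0.093789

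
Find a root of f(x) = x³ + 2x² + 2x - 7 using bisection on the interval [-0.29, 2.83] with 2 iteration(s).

f(x) = x³ + 2x² + 2x - 7
Initial interval: [-0.29, 2.83]

Iteration 1:
  c_1 = (-0.290000 + 2.830000)/2 = 1.270000
  f(c_1) = f(1.270000) = 0.814183
  f(a) × f(c) < 0, new interval: [-0.290000, 1.270000]
Iteration 2:
  c_2 = (-0.290000 + 1.270000)/2 = 0.490000
  f(c_2) = f(0.490000) = -5.422151
  f(a) × f(c) ≥ 0, new interval: [0.490000, 1.270000]

After 2 iteration(s), the approximation is c_2 = 0.490000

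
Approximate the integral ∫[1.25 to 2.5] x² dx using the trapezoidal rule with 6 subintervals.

f(x) = x²
a = 1.25, b = 2.5, n = 6
h = (b - a)/n = 0.208333

Trapezoidal rule: (h/2)[f(x₀) + 2f(x₁) + 2f(x₂) + ... + f(xₙ)]

x_0 = 1.2500, f(x_0) = 1.562500, coefficient = 1
x_1 = 1.4583, f(x_1) = 2.126736, coefficient = 2
x_2 = 1.6667, f(x_2) = 2.777778, coefficient = 2
x_3 = 1.8750, f(x_3) = 3.515625, coefficient = 2
x_4 = 2.0833, f(x_4) = 4.340278, coefficient = 2
x_5 = 2.2917, f(x_5) = 5.251736, coefficient = 2
x_6 = 2.5000, f(x_6) = 6.250000, coefficient = 1

I ≈ (0.208333/2) × 43.836806 = 4.566334
Exact value: 4.557292
Error: 0.009042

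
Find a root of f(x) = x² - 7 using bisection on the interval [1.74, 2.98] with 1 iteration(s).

f(x) = x² - 7
Initial interval: [1.74, 2.98]

Iteration 1:
  c_1 = (1.740000 + 2.980000)/2 = 2.360000
  f(c_1) = f(2.360000) = -1.430400
  f(a) × f(c) ≥ 0, new interval: [2.360000, 2.980000]

After 1 iteration(s), the approximation is c_1 = 2.360000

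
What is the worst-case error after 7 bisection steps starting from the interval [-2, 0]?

Bisection error bound: |error| ≤ (b-a)/2^n
|error| ≤ (0 - (-2))/2^7 = 2/2^7
|error| ≤ 0.0156250000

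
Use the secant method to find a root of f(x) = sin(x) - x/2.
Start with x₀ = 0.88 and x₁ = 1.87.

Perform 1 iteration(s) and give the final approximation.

f(x) = sin(x) - x/2
x₀ = 0.88, x₁ = 1.87

Secant formula: x_{n+1} = x_n - f(x_n)(x_n - x_{n-1})/(f(x_n) - f(x_{n-1}))

Iteration 1:
  f(0.880000) = 0.330739
  f(1.870000) = 0.020572
  x_2 = 1.870000 - 0.020572×(1.870000 - 0.880000)/(0.020572 - 0.330739)
       = 1.935661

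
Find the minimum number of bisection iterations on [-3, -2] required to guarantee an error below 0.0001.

We need (b-a)/2^n ≤ 0.0001
(-2 - (-3))/2^n ≤ 0.0001
1/2^n ≤ 0.0001
2^n ≥ 10000
n ≥ log₂(10000) = 13.29
n ≥ 14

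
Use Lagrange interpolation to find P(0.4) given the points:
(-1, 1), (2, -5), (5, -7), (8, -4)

Lagrange interpolation formula:
P(x) = Σ yᵢ × Lᵢ(x)
where Lᵢ(x) = Π_{j≠i} (x - xⱼ)/(xᵢ - xⱼ)

L_0(0.4) = (0.4 - 2)/(-1 - 2) × (0.4 - 5)/(-1 - 5) × (0.4 - 8)/(-1 - 8) = 0.345284
L_1(0.4) = (0.4 - (-1))/(2 - (-1)) × (0.4 - 5)/(2 - 5) × (0.4 - 8)/(2 - 8) = 0.906370
L_2(0.4) = (0.4 - (-1))/(5 - (-1)) × (0.4 - 2)/(5 - 2) × (0.4 - 8)/(5 - 8) = -0.315259
L_3(0.4) = (0.4 - (-1))/(8 - (-1)) × (0.4 - 2)/(8 - 2) × (0.4 - 5)/(8 - 5) = 0.063605

P(0.4) = 1×L_0(0.4) + (-5)×L_1(0.4) + (-7)×L_2(0.4) + (-4)×L_3(0.4)
P(0.4) = -2.234173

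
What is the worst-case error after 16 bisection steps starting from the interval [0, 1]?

Bisection error bound: |error| ≤ (b-a)/2^n
|error| ≤ (1 - 0)/2^16 = 1/2^16
|error| ≤ 0.0000152588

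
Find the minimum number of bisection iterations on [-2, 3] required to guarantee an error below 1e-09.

We need (b-a)/2^n ≤ 1e-09
(3 - (-2))/2^n ≤ 1e-09
5/2^n ≤ 1e-09
2^n ≥ 5000000000
n ≥ log₂(5000000000) = 32.22
n ≥ 33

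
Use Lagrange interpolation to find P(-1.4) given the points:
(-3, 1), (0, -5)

Lagrange interpolation formula:
P(x) = Σ yᵢ × Lᵢ(x)
where Lᵢ(x) = Π_{j≠i} (x - xⱼ)/(xᵢ - xⱼ)

L_0(-1.4) = (-1.4 - 0)/(-3 - 0) = 0.466667
L_1(-1.4) = (-1.4 - (-3))/(0 - (-3)) = 0.533333

P(-1.4) = 1×L_0(-1.4) + (-5)×L_1(-1.4)
P(-1.4) = -2.200000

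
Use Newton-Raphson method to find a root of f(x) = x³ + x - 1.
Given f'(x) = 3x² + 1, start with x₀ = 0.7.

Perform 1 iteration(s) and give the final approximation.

f(x) = x³ + x - 1
f'(x) = 3x² + 1
x₀ = 0.7

Newton-Raphson formula: x_{n+1} = x_n - f(x_n)/f'(x_n)

Iteration 1:
  f(0.700000) = 0.043000
  f'(0.700000) = 2.470000
  x_1 = 0.700000 - 0.043000/2.470000 = 0.682591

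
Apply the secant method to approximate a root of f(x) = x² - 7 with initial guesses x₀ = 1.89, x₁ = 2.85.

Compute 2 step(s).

f(x) = x² - 7
x₀ = 1.89, x₁ = 2.85

Secant formula: x_{n+1} = x_n - f(x_n)(x_n - x_{n-1})/(f(x_n) - f(x_{n-1}))

Iteration 1:
  f(1.890000) = -3.427900
  f(2.850000) = 1.122500
  x_2 = 2.850000 - 1.122500×(2.850000 - 1.890000)/(1.122500 - (-3.427900))
       = 2.613186
Iteration 2:
  f(2.850000) = 1.122500
  f(2.613186) = -0.171261
  x_3 = 2.613186 - (-0.171261)×(2.613186 - 2.850000)/(-0.171261 - 1.122500)
       = 2.644534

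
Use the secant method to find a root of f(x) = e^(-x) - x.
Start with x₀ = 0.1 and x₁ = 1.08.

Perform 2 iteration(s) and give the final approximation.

f(x) = e^(-x) - x
x₀ = 0.1, x₁ = 1.08

Secant formula: x_{n+1} = x_n - f(x_n)(x_n - x_{n-1})/(f(x_n) - f(x_{n-1}))

Iteration 1:
  f(0.100000) = 0.804837
  f(1.080000) = -0.740404
  x_2 = 1.080000 - (-0.740404)×(1.080000 - 0.100000)/(-0.740404 - 0.804837)
       = 0.610432
Iteration 2:
  f(1.080000) = -0.740404
  f(0.610432) = -0.067316
  x_3 = 0.610432 - (-0.067316)×(0.610432 - 1.080000)/(-0.067316 - (-0.740404))
       = 0.563470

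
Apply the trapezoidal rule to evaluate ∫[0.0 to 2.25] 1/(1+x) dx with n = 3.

f(x) = 1/(1+x)
a = 0.0, b = 2.25, n = 3
h = (b - a)/n = 0.750000

Trapezoidal rule: (h/2)[f(x₀) + 2f(x₁) + 2f(x₂) + ... + f(xₙ)]

x_0 = 0.0000, f(x_0) = 1.000000, coefficient = 1
x_1 = 0.7500, f(x_1) = 0.571429, coefficient = 2
x_2 = 1.5000, f(x_2) = 0.400000, coefficient = 2
x_3 = 2.2500, f(x_3) = 0.307692, coefficient = 1

I ≈ (0.750000/2) × 3.250549 = 1.218956
Exact value: 1.178655
Error: 0.040301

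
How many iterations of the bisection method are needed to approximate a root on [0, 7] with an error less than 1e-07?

We need (b-a)/2^n ≤ 1e-07
(7 - 0)/2^n ≤ 1e-07
7/2^n ≤ 1e-07
2^n ≥ 70000000
n ≥ log₂(70000000) = 26.06
n ≥ 27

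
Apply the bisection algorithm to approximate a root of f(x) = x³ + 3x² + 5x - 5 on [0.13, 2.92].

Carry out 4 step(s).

f(x) = x³ + 3x² + 5x - 5
Initial interval: [0.13, 2.92]

Iteration 1:
  c_1 = (0.130000 + 2.920000)/2 = 1.525000
  f(c_1) = f(1.525000) = 13.148453
  f(a) × f(c) < 0, new interval: [0.130000, 1.525000]
Iteration 2:
  c_2 = (0.130000 + 1.525000)/2 = 0.827500
  f(c_2) = f(0.827500) = 1.758405
  f(a) × f(c) < 0, new interval: [0.130000, 0.827500]
Iteration 3:
  c_3 = (0.130000 + 0.827500)/2 = 0.478750
  f(c_3) = f(0.478750) = -1.808915
  f(a) × f(c) ≥ 0, new interval: [0.478750, 0.827500]
Iteration 4:
  c_4 = (0.478750 + 0.827500)/2 = 0.653125
  f(c_4) = f(0.653125) = -0.176053
  f(a) × f(c) ≥ 0, new interval: [0.653125, 0.827500]

After 4 iteration(s), the approximation is c_4 = 0.653125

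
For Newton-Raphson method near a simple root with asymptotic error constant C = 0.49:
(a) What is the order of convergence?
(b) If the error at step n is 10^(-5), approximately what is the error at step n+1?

(a) Newton-Raphson has quadratic (order 2) convergence near simple roots.
    This means |e_{n+1}| ≈ C|e_n|².

(b) With |e_n| = 10^(-5) and C = 0.49:
    |e_{n+1}| ≈ 0.49 × (10^(-5))² = 0.49 × 10^(-10)

(a) 2 (quadratic); (b) |e_{n+1}| ≈ 4.900e-11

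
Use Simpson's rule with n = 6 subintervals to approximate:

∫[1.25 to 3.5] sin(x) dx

f(x) = sin(x)
a = 1.25, b = 3.5, n = 6
h = (b - a)/n = 0.375000

Simpson's rule: (h/3)[f(x₀) + 4f(x₁) + 2f(x₂) + ... + f(xₙ)]

x_0 = 1.2500, f(x_0) = 0.948985, coefficient = 1
x_1 = 1.6250, f(x_1) = 0.998531, coefficient = 4
x_2 = 2.0000, f(x_2) = 0.909297, coefficient = 2
x_3 = 2.3750, f(x_3) = 0.693685, coefficient = 4
x_4 = 2.7500, f(x_4) = 0.381661, coefficient = 2
x_5 = 3.1250, f(x_5) = 0.016592, coefficient = 4
x_6 = 3.5000, f(x_6) = -0.350783, coefficient = 1

I ≈ (0.375000/3) × 10.015351 = 1.251919
Exact value: 1.251779
Error: 0.000140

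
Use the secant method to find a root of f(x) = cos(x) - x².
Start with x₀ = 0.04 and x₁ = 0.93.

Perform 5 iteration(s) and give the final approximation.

f(x) = cos(x) - x²
x₀ = 0.04, x₁ = 0.93

Secant formula: x_{n+1} = x_n - f(x_n)(x_n - x_{n-1})/(f(x_n) - f(x_{n-1}))

Iteration 1:
  f(0.040000) = 0.997600
  f(0.930000) = -0.267066
  x_2 = 0.930000 - (-0.267066)×(0.930000 - 0.040000)/(-0.267066 - 0.997600)
       = 0.742054
Iteration 2:
  f(0.930000) = -0.267066
  f(0.742054) = 0.186438
  x_3 = 0.742054 - 0.186438×(0.742054 - 0.930000)/(0.186438 - (-0.267066))
       = 0.819320
Iteration 3:
  f(0.742054) = 0.186438
  f(0.819320) = 0.011434
  x_4 = 0.819320 - 0.011434×(0.819320 - 0.742054)/(0.011434 - 0.186438)
       = 0.824368
Iteration 4:
  f(0.819320) = 0.011434
  f(0.824368) = -0.000561
  x_5 = 0.824368 - (-0.000561)×(0.824368 - 0.819320)/(-0.000561 - 0.011434)
       = 0.824132
Iteration 5:
  f(0.824368) = -0.000561
  f(0.824132) = 0.000002
  x_6 = 0.824132 - 0.000002×(0.824132 - 0.824368)/(0.000002 - (-0.000561))
       = 0.824132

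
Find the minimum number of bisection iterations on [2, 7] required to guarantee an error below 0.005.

We need (b-a)/2^n ≤ 0.005
(7 - 2)/2^n ≤ 0.005
5/2^n ≤ 0.005
2^n ≥ 1000
n ≥ log₂(1000) = 9.97
n ≥ 10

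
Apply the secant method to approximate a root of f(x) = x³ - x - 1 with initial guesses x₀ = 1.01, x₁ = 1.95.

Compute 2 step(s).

f(x) = x³ - x - 1
x₀ = 1.01, x₁ = 1.95

Secant formula: x_{n+1} = x_n - f(x_n)(x_n - x_{n-1})/(f(x_n) - f(x_{n-1}))

Iteration 1:
  f(1.010000) = -0.979699
  f(1.950000) = 4.464875
  x_2 = 1.950000 - 4.464875×(1.950000 - 1.010000)/(4.464875 - (-0.979699))
       = 1.179144
Iteration 2:
  f(1.950000) = 4.464875
  f(1.179144) = -0.539685
  x_3 = 1.179144 - (-0.539685)×(1.179144 - 1.950000)/(-0.539685 - 4.464875)
       = 1.262272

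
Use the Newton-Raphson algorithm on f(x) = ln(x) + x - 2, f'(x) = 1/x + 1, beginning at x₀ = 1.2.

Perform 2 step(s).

f(x) = ln(x) + x - 2
f'(x) = 1/x + 1
x₀ = 1.2

Newton-Raphson formula: x_{n+1} = x_n - f(x_n)/f'(x_n)

Iteration 1:
  f(1.200000) = -0.617678
  f'(1.200000) = 1.833333
  x_1 = 1.200000 - (-0.617678)/1.833333 = 1.536916
Iteration 2:
  f(1.536916) = -0.033307
  f'(1.536916) = 1.650654
  x_2 = 1.536916 - (-0.033307)/1.650654 = 1.557094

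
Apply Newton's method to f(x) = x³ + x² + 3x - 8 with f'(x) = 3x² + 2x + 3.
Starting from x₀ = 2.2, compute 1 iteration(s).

f(x) = x³ + x² + 3x - 8
f'(x) = 3x² + 2x + 3
x₀ = 2.2

Newton-Raphson formula: x_{n+1} = x_n - f(x_n)/f'(x_n)

Iteration 1:
  f(2.200000) = 14.088000
  f'(2.200000) = 21.920000
  x_1 = 2.200000 - 14.088000/21.920000 = 1.557299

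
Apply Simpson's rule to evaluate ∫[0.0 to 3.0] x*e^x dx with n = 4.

f(x) = x*e^x
a = 0.0, b = 3.0, n = 4
h = (b - a)/n = 0.750000

Simpson's rule: (h/3)[f(x₀) + 4f(x₁) + 2f(x₂) + ... + f(xₙ)]

x_0 = 0.0000, f(x_0) = 0.000000, coefficient = 1
x_1 = 0.7500, f(x_1) = 1.587750, coefficient = 4
x_2 = 1.5000, f(x_2) = 6.722534, coefficient = 2
x_3 = 2.2500, f(x_3) = 21.347406, coefficient = 4
x_4 = 3.0000, f(x_4) = 60.256611, coefficient = 1

I ≈ (0.750000/3) × 165.442301 = 41.360575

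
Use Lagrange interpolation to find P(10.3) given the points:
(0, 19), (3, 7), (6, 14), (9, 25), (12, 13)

Lagrange interpolation formula:
P(x) = Σ yᵢ × Lᵢ(x)
where Lᵢ(x) = Π_{j≠i} (x - xⱼ)/(xᵢ - xⱼ)

L_0(10.3) = (10.3 - 3)/(0 - 3) × (10.3 - 6)/(0 - 6) × (10.3 - 9)/(0 - 9) × (10.3 - 12)/(0 - 12) = -0.035685
L_1(10.3) = (10.3 - 0)/(3 - 0) × (10.3 - 6)/(3 - 6) × (10.3 - 9)/(3 - 9) × (10.3 - 12)/(3 - 12) = 0.201401
L_2(10.3) = (10.3 - 0)/(6 - 0) × (10.3 - 3)/(6 - 3) × (10.3 - 9)/(6 - 9) × (10.3 - 12)/(6 - 12) = -0.512870
L_3(10.3) = (10.3 - 0)/(9 - 0) × (10.3 - 3)/(9 - 3) × (10.3 - 6)/(9 - 6) × (10.3 - 12)/(9 - 12) = 1.130944
L_4(10.3) = (10.3 - 0)/(12 - 0) × (10.3 - 3)/(12 - 3) × (10.3 - 6)/(12 - 6) × (10.3 - 9)/(12 - 9) = 0.216210

P(10.3) = 19×L_0(10.3) + 7×L_1(10.3) + 14×L_2(10.3) + 25×L_3(10.3) + 13×L_4(10.3)
P(10.3) = 24.635944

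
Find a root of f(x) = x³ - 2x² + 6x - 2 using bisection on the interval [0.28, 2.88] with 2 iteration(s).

f(x) = x³ - 2x² + 6x - 2
Initial interval: [0.28, 2.88]

Iteration 1:
  c_1 = (0.280000 + 2.880000)/2 = 1.580000
  f(c_1) = f(1.580000) = 6.431512
  f(a) × f(c) < 0, new interval: [0.280000, 1.580000]
Iteration 2:
  c_2 = (0.280000 + 1.580000)/2 = 0.930000
  f(c_2) = f(0.930000) = 2.654557
  f(a) × f(c) < 0, new interval: [0.280000, 0.930000]

After 2 iteration(s), the approximation is c_2 = 0.930000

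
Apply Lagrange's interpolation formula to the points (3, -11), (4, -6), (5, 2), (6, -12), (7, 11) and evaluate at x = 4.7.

Lagrange interpolation formula:
P(x) = Σ yᵢ × Lᵢ(x)
where Lᵢ(x) = Π_{j≠i} (x - xⱼ)/(xᵢ - xⱼ)

L_0(4.7) = (4.7 - 4)/(3 - 4) × (4.7 - 5)/(3 - 5) × (4.7 - 6)/(3 - 6) × (4.7 - 7)/(3 - 7) = -0.026162
L_1(4.7) = (4.7 - 3)/(4 - 3) × (4.7 - 5)/(4 - 5) × (4.7 - 6)/(4 - 6) × (4.7 - 7)/(4 - 7) = 0.254150
L_2(4.7) = (4.7 - 3)/(5 - 3) × (4.7 - 4)/(5 - 4) × (4.7 - 6)/(5 - 6) × (4.7 - 7)/(5 - 7) = 0.889525
L_3(4.7) = (4.7 - 3)/(6 - 3) × (4.7 - 4)/(6 - 4) × (4.7 - 5)/(6 - 5) × (4.7 - 7)/(6 - 7) = -0.136850
L_4(4.7) = (4.7 - 3)/(7 - 3) × (4.7 - 4)/(7 - 4) × (4.7 - 5)/(7 - 5) × (4.7 - 6)/(7 - 6) = 0.019337

P(4.7) = (-11)×L_0(4.7) + (-6)×L_1(4.7) + 2×L_2(4.7) + (-12)×L_3(4.7) + 11×L_4(4.7)
P(4.7) = 2.396850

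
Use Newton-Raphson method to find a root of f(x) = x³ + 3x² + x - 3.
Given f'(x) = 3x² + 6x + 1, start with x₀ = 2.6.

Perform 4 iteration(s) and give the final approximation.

f(x) = x³ + 3x² + x - 3
f'(x) = 3x² + 6x + 1
x₀ = 2.6

Newton-Raphson formula: x_{n+1} = x_n - f(x_n)/f'(x_n)

Iteration 1:
  f(2.600000) = 37.456000
  f'(2.600000) = 36.880000
  x_1 = 2.600000 - 37.456000/36.880000 = 1.584382
Iteration 2:
  f(1.584382) = 10.092398
  f'(1.584382) = 18.037088
  x_2 = 1.584382 - 10.092398/18.037088 = 1.024846
Iteration 3:
  f(1.024846) = 2.252178
  f'(1.024846) = 10.300003
  x_3 = 1.024846 - 2.252178/10.300003 = 0.806188
Iteration 4:
  f(0.806188) = 0.279977
  f'(0.806188) = 7.786944
  x_4 = 0.806188 - 0.279977/7.786944 = 0.770233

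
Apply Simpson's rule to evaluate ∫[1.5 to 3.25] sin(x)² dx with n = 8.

f(x) = sin(x)²
a = 1.5, b = 3.25, n = 8
h = (b - a)/n = 0.218750

Simpson's rule: (h/3)[f(x₀) + 4f(x₁) + 2f(x₂) + ... + f(xₙ)]

x_0 = 1.5000, f(x_0) = 0.994996, coefficient = 1
x_1 = 1.7188, f(x_1) = 0.978269, coefficient = 4
x_2 = 1.9375, f(x_2) = 0.871449, coefficient = 2
x_3 = 2.1562, f(x_3) = 0.694658, coefficient = 4
x_4 = 2.3750, f(x_4) = 0.481199, coefficient = 2
x_5 = 2.5938, f(x_5) = 0.271281, coefficient = 4
x_6 = 2.8125, f(x_6) = 0.104448, coefficient = 2
x_7 = 3.0312, f(x_7) = 0.012126, coefficient = 4
x_8 = 3.2500, f(x_8) = 0.011706, coefficient = 1

I ≈ (0.218750/3) × 11.746233 = 0.856496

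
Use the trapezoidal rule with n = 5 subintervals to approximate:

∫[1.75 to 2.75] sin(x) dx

f(x) = sin(x)
a = 1.75, b = 2.75, n = 5
h = (b - a)/n = 0.200000

Trapezoidal rule: (h/2)[f(x₀) + 2f(x₁) + 2f(x₂) + ... + f(xₙ)]

x_0 = 1.7500, f(x_0) = 0.983986, coefficient = 1
x_1 = 1.9500, f(x_1) = 0.928960, coefficient = 2
x_2 = 2.1500, f(x_2) = 0.836899, coefficient = 2
x_3 = 2.3500, f(x_3) = 0.711473, coefficient = 2
x_4 = 2.5500, f(x_4) = 0.557684, coefficient = 2
x_5 = 2.7500, f(x_5) = 0.381661, coefficient = 1

I ≈ (0.200000/2) × 7.435678 = 0.743568
Exact value: 0.746056
Error: 0.002489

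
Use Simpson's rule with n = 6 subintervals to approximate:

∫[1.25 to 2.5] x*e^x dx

f(x) = x*e^x
a = 1.25, b = 2.5, n = 6
h = (b - a)/n = 0.208333

Simpson's rule: (h/3)[f(x₀) + 4f(x₁) + 2f(x₂) + ... + f(xₙ)]

x_0 = 1.2500, f(x_0) = 4.362929, coefficient = 1
x_1 = 1.4583, f(x_1) = 6.269067, coefficient = 4
x_2 = 1.6667, f(x_2) = 8.824150, coefficient = 2
x_3 = 1.8750, f(x_3) = 12.226536, coefficient = 4
x_4 = 2.0833, f(x_4) = 16.731656, coefficient = 2
x_5 = 2.2917, f(x_5) = 22.667814, coefficient = 4
x_6 = 2.5000, f(x_6) = 30.456235, coefficient = 1

I ≈ (0.208333/3) × 250.584443 = 17.401697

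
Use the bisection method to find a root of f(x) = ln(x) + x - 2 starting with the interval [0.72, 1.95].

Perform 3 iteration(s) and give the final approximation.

f(x) = ln(x) + x - 2
Initial interval: [0.72, 1.95]

Iteration 1:
  c_1 = (0.720000 + 1.950000)/2 = 1.335000
  f(c_1) = f(1.335000) = -0.376069
  f(a) × f(c) ≥ 0, new interval: [1.335000, 1.950000]
Iteration 2:
  c_2 = (1.335000 + 1.950000)/2 = 1.642500
  f(c_2) = f(1.642500) = 0.138719
  f(a) × f(c) < 0, new interval: [1.335000, 1.642500]
Iteration 3:
  c_3 = (1.335000 + 1.642500)/2 = 1.488750
  f(c_3) = f(1.488750) = -0.113313
  f(a) × f(c) ≥ 0, new interval: [1.488750, 1.642500]

After 3 iteration(s), the approximation is c_3 = 1.488750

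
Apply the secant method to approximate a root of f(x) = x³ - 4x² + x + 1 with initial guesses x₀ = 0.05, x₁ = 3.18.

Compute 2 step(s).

f(x) = x³ - 4x² + x + 1
x₀ = 0.05, x₁ = 3.18

Secant formula: x_{n+1} = x_n - f(x_n)(x_n - x_{n-1})/(f(x_n) - f(x_{n-1}))

Iteration 1:
  f(0.050000) = 1.040125
  f(3.180000) = -4.112168
  x_2 = 3.180000 - (-4.112168)×(3.180000 - 0.050000)/(-4.112168 - 1.040125)
       = 0.681872
Iteration 2:
  f(3.180000) = -4.112168
  f(0.681872) = 0.139109
  x_3 = 0.681872 - 0.139109×(0.681872 - 3.180000)/(0.139109 - (-4.112168))
       = 0.763615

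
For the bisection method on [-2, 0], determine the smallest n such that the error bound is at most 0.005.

We need (b-a)/2^n ≤ 0.005
(0 - (-2))/2^n ≤ 0.005
2/2^n ≤ 0.005
2^n ≥ 400
n ≥ log₂(400) = 8.64
n ≥ 9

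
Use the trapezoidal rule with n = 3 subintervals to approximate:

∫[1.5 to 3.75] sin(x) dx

f(x) = sin(x)
a = 1.5, b = 3.75, n = 3
h = (b - a)/n = 0.750000

Trapezoidal rule: (h/2)[f(x₀) + 2f(x₁) + 2f(x₂) + ... + f(xₙ)]

x_0 = 1.5000, f(x_0) = 0.997495, coefficient = 1
x_1 = 2.2500, f(x_1) = 0.778073, coefficient = 2
x_2 = 3.0000, f(x_2) = 0.141120, coefficient = 2
x_3 = 3.7500, f(x_3) = -0.571561, coefficient = 1

I ≈ (0.750000/2) × 2.264320 = 0.849120
Exact value: 0.891297
Error: 0.042177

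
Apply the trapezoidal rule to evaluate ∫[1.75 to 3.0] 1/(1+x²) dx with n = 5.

f(x) = 1/(1+x²)
a = 1.75, b = 3.0, n = 5
h = (b - a)/n = 0.250000

Trapezoidal rule: (h/2)[f(x₀) + 2f(x₁) + 2f(x₂) + ... + f(xₙ)]

x_0 = 1.7500, f(x_0) = 0.246154, coefficient = 1
x_1 = 2.0000, f(x_1) = 0.200000, coefficient = 2
x_2 = 2.2500, f(x_2) = 0.164948, coefficient = 2
x_3 = 2.5000, f(x_3) = 0.137931, coefficient = 2
x_4 = 2.7500, f(x_4) = 0.116788, coefficient = 2
x_5 = 3.0000, f(x_5) = 0.100000, coefficient = 1

I ≈ (0.250000/2) × 1.585489 = 0.198186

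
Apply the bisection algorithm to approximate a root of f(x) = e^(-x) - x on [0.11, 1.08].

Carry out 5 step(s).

f(x) = e^(-x) - x
Initial interval: [0.11, 1.08]

Iteration 1:
  c_1 = (0.110000 + 1.080000)/2 = 0.595000
  f(c_1) = f(0.595000) = -0.043437
  f(a) × f(c) < 0, new interval: [0.110000, 0.595000]
Iteration 2:
  c_2 = (0.110000 + 0.595000)/2 = 0.352500
  f(c_2) = f(0.352500) = 0.350429
  f(a) × f(c) ≥ 0, new interval: [0.352500, 0.595000]
Iteration 3:
  c_3 = (0.352500 + 0.595000)/2 = 0.473750
  f(c_3) = f(0.473750) = 0.148913
  f(a) × f(c) ≥ 0, new interval: [0.473750, 0.595000]
Iteration 4:
  c_4 = (0.473750 + 0.595000)/2 = 0.534375
  f(c_4) = f(0.534375) = 0.051660
  f(a) × f(c) ≥ 0, new interval: [0.534375, 0.595000]
Iteration 5:
  c_5 = (0.534375 + 0.595000)/2 = 0.564688
  f(c_5) = f(0.564688) = 0.003850
  f(a) × f(c) ≥ 0, new interval: [0.564688, 0.595000]

After 5 iteration(s), the approximation is c_5 = 0.564688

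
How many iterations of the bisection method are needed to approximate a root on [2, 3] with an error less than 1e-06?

We need (b-a)/2^n ≤ 1e-06
(3 - 2)/2^n ≤ 1e-06
1/2^n ≤ 1e-06
2^n ≥ 1000000
n ≥ log₂(1000000) = 19.93
n ≥ 20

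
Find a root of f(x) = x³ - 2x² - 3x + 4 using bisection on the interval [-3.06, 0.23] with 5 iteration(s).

f(x) = x³ - 2x² - 3x + 4
Initial interval: [-3.06, 0.23]

Iteration 1:
  c_1 = (-3.060000 + 0.230000)/2 = -1.415000
  f(c_1) = f(-1.415000) = 1.407402
  f(a) × f(c) < 0, new interval: [-3.060000, -1.415000]
Iteration 2:
  c_2 = (-3.060000 + (-1.415000))/2 = -2.237500
  f(c_2) = f(-2.237500) = -10.502146
  f(a) × f(c) ≥ 0, new interval: [-2.237500, -1.415000]
Iteration 3:
  c_3 = (-2.237500 + (-1.415000))/2 = -1.826250
  f(c_3) = f(-1.826250) = -3.282517
  f(a) × f(c) ≥ 0, new interval: [-1.826250, -1.415000]
Iteration 4:
  c_4 = (-1.826250 + (-1.415000))/2 = -1.620625
  f(c_4) = f(-1.620625) = -0.647426
  f(a) × f(c) ≥ 0, new interval: [-1.620625, -1.415000]
Iteration 5:
  c_5 = (-1.620625 + (-1.415000))/2 = -1.517813
  f(c_5) = f(-1.517813) = 0.449260
  f(a) × f(c) < 0, new interval: [-1.620625, -1.517813]

After 5 iteration(s), the approximation is c_5 = -1.517813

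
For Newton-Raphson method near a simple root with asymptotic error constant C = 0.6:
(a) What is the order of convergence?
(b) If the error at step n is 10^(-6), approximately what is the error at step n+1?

(a) Newton-Raphson has quadratic (order 2) convergence near simple roots.
    This means |e_{n+1}| ≈ C|e_n|².

(b) With |e_n| = 10^(-6) and C = 0.6:
    |e_{n+1}| ≈ 0.6 × (10^(-6))² = 0.6 × 10^(-12)

(a) 2 (quadratic); (b) |e_{n+1}| ≈ 6.000e-13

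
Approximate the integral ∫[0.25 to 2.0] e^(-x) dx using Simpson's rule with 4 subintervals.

f(x) = e^(-x)
a = 0.25, b = 2.0, n = 4
h = (b - a)/n = 0.437500

Simpson's rule: (h/3)[f(x₀) + 4f(x₁) + 2f(x₂) + ... + f(xₙ)]

x_0 = 0.2500, f(x_0) = 0.778801, coefficient = 1
x_1 = 0.6875, f(x_1) = 0.502832, coefficient = 4
x_2 = 1.1250, f(x_2) = 0.324652, coefficient = 2
x_3 = 1.5625, f(x_3) = 0.209611, coefficient = 4
x_4 = 2.0000, f(x_4) = 0.135335, coefficient = 1

I ≈ (0.437500/3) × 4.413213 = 0.643594
Exact value: 0.643465
Error: 0.000128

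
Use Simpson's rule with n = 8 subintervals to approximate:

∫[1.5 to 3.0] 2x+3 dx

f(x) = 2x+3
a = 1.5, b = 3.0, n = 8
h = (b - a)/n = 0.187500

Simpson's rule: (h/3)[f(x₀) + 4f(x₁) + 2f(x₂) + ... + f(xₙ)]

x_0 = 1.5000, f(x_0) = 6.000000, coefficient = 1
x_1 = 1.6875, f(x_1) = 6.375000, coefficient = 4
x_2 = 1.8750, f(x_2) = 6.750000, coefficient = 2
x_3 = 2.0625, f(x_3) = 7.125000, coefficient = 4
x_4 = 2.2500, f(x_4) = 7.500000, coefficient = 2
x_5 = 2.4375, f(x_5) = 7.875000, coefficient = 4
x_6 = 2.6250, f(x_6) = 8.250000, coefficient = 2
x_7 = 2.8125, f(x_7) = 8.625000, coefficient = 4
x_8 = 3.0000, f(x_8) = 9.000000, coefficient = 1

I ≈ (0.187500/3) × 180.000000 = 11.250000
Exact value: 11.250000
Error: 0.000000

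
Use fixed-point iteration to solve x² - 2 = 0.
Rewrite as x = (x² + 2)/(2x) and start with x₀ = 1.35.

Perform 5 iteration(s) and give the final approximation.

Equation: x² - 2 = 0
Fixed-point form: x = (x² + 2)/(2x)
x₀ = 1.35

x_1 = g(1.350000) = 1.415741
x_2 = g(1.415741) = 1.414214
x_3 = g(1.414214) = 1.414214
x_4 = g(1.414214) = 1.414214
x_5 = g(1.414214) = 1.414214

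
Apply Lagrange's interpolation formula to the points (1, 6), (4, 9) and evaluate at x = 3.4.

Lagrange interpolation formula:
P(x) = Σ yᵢ × Lᵢ(x)
where Lᵢ(x) = Π_{j≠i} (x - xⱼ)/(xᵢ - xⱼ)

L_0(3.4) = (3.4 - 4)/(1 - 4) = 0.200000
L_1(3.4) = (3.4 - 1)/(4 - 1) = 0.800000

P(3.4) = 6×L_0(3.4) + 9×L_1(3.4)
P(3.4) = 8.400000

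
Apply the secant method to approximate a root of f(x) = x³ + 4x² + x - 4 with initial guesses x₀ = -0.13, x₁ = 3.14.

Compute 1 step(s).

f(x) = x³ + 4x² + x - 4
x₀ = -0.13, x₁ = 3.14

Secant formula: x_{n+1} = x_n - f(x_n)(x_n - x_{n-1})/(f(x_n) - f(x_{n-1}))

Iteration 1:
  f(-0.130000) = -4.064597
  f(3.140000) = 69.537544
  x_2 = 3.140000 - 69.537544×(3.140000 - (-0.130000))/(69.537544 - (-4.064597))
       = 0.050582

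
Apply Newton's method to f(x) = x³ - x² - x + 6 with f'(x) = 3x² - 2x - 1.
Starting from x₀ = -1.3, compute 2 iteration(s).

f(x) = x³ - x² - x + 6
f'(x) = 3x² - 2x - 1
x₀ = -1.3

Newton-Raphson formula: x_{n+1} = x_n - f(x_n)/f'(x_n)

Iteration 1:
  f(-1.300000) = 3.413000
  f'(-1.300000) = 6.670000
  x_1 = -1.300000 - 3.413000/6.670000 = -1.811694
Iteration 2:
  f(-1.811694) = -1.416949
  f'(-1.811694) = 12.470095
  x_2 = -1.811694 - (-1.416949)/12.470095 = -1.698066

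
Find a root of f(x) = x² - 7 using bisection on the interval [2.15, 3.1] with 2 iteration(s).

f(x) = x² - 7
Initial interval: [2.15, 3.1]

Iteration 1:
  c_1 = (2.150000 + 3.100000)/2 = 2.625000
  f(c_1) = f(2.625000) = -0.109375
  f(a) × f(c) ≥ 0, new interval: [2.625000, 3.100000]
Iteration 2:
  c_2 = (2.625000 + 3.100000)/2 = 2.862500
  f(c_2) = f(2.862500) = 1.193906
  f(a) × f(c) < 0, new interval: [2.625000, 2.862500]

After 2 iteration(s), the approximation is c_2 = 2.862500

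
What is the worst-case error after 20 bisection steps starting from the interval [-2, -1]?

Bisection error bound: |error| ≤ (b-a)/2^n
|error| ≤ (-1 - (-2))/2^20 = 1/2^20
|error| ≤ 0.0000009537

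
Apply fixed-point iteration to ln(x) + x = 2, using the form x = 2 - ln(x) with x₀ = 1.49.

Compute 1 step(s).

Equation: ln(x) + x = 2
Fixed-point form: x = 2 - ln(x)
x₀ = 1.49

x_1 = g(1.490000) = 1.601224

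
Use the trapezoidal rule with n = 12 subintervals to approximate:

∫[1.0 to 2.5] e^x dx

f(x) = e^x
a = 1.0, b = 2.5, n = 12
h = (b - a)/n = 0.125000

Trapezoidal rule: (h/2)[f(x₀) + 2f(x₁) + 2f(x₂) + ... + f(xₙ)]

x_0 = 1.0000, f(x_0) = 2.718282, coefficient = 1
x_1 = 1.1250, f(x_1) = 3.080217, coefficient = 2
x_2 = 1.2500, f(x_2) = 3.490343, coefficient = 2
x_3 = 1.3750, f(x_3) = 3.955077, coefficient = 2
x_4 = 1.5000, f(x_4) = 4.481689, coefficient = 2
x_5 = 1.6250, f(x_5) = 5.078419, coefficient = 2
x_6 = 1.7500, f(x_6) = 5.754603, coefficient = 2
x_7 = 1.8750, f(x_7) = 6.520819, coefficient = 2
x_8 = 2.0000, f(x_8) = 7.389056, coefficient = 2
x_9 = 2.1250, f(x_9) = 8.372897, coefficient = 2
x_10 = 2.2500, f(x_10) = 9.487736, coefficient = 2
x_11 = 2.3750, f(x_11) = 10.751013, coefficient = 2
x_12 = 2.5000, f(x_12) = 12.182494, coefficient = 1

I ≈ (0.125000/2) × 151.624514 = 9.476532
Exact value: 9.464212
Error: 0.012320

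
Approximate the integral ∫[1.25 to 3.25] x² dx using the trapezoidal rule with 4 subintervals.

f(x) = x²
a = 1.25, b = 3.25, n = 4
h = (b - a)/n = 0.500000

Trapezoidal rule: (h/2)[f(x₀) + 2f(x₁) + 2f(x₂) + ... + f(xₙ)]

x_0 = 1.2500, f(x_0) = 1.562500, coefficient = 1
x_1 = 1.7500, f(x_1) = 3.062500, coefficient = 2
x_2 = 2.2500, f(x_2) = 5.062500, coefficient = 2
x_3 = 2.7500, f(x_3) = 7.562500, coefficient = 2
x_4 = 3.2500, f(x_4) = 10.562500, coefficient = 1

I ≈ (0.500000/2) × 43.500000 = 10.875000
Exact value: 10.791667
Error: 0.083333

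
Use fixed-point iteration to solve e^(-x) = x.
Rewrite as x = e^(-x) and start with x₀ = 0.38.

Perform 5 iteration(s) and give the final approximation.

Equation: e^(-x) = x
Fixed-point form: x = e^(-x)
x₀ = 0.38

x_1 = g(0.380000) = 0.683861
x_2 = g(0.683861) = 0.504665
x_3 = g(0.504665) = 0.603708
x_4 = g(0.603708) = 0.546780
x_5 = g(0.546780) = 0.578810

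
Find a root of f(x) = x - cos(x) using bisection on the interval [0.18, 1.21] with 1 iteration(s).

f(x) = x - cos(x)
Initial interval: [0.18, 1.21]

Iteration 1:
  c_1 = (0.180000 + 1.210000)/2 = 0.695000
  f(c_1) = f(0.695000) = -0.073054
  f(a) × f(c) ≥ 0, new interval: [0.695000, 1.210000]

After 1 iteration(s), the approximation is c_1 = 0.695000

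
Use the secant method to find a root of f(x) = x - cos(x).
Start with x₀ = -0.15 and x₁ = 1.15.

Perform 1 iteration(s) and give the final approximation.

f(x) = x - cos(x)
x₀ = -0.15, x₁ = 1.15

Secant formula: x_{n+1} = x_n - f(x_n)(x_n - x_{n-1})/(f(x_n) - f(x_{n-1}))

Iteration 1:
  f(-0.150000) = -1.138771
  f(1.150000) = 0.741513
  x_2 = 1.150000 - 0.741513×(1.150000 - (-0.150000))/(0.741513 - (-1.138771))
       = 0.637329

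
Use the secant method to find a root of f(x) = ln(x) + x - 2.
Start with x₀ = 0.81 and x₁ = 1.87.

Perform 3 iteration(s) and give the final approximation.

f(x) = ln(x) + x - 2
x₀ = 0.81, x₁ = 1.87

Secant formula: x_{n+1} = x_n - f(x_n)(x_n - x_{n-1})/(f(x_n) - f(x_{n-1}))

Iteration 1:
  f(0.810000) = -1.400721
  f(1.870000) = 0.495938
  x_2 = 1.870000 - 0.495938×(1.870000 - 0.810000)/(0.495938 - (-1.400721))
       = 1.592831
Iteration 2:
  f(1.870000) = 0.495938
  f(1.592831) = 0.058344
  x_3 = 1.592831 - 0.058344×(1.592831 - 1.870000)/(0.058344 - 0.495938)
       = 1.555876
Iteration 3:
  f(1.592831) = 0.058344
  f(1.555876) = -0.002085
  x_4 = 1.555876 - (-0.002085)×(1.555876 - 1.592831)/(-0.002085 - 0.058344)
       = 1.557151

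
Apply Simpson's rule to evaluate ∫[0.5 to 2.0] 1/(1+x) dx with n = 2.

f(x) = 1/(1+x)
a = 0.5, b = 2.0, n = 2
h = (b - a)/n = 0.750000

Simpson's rule: (h/3)[f(x₀) + 4f(x₁) + 2f(x₂) + ... + f(xₙ)]

x_0 = 0.5000, f(x_0) = 0.666667, coefficient = 1
x_1 = 1.2500, f(x_1) = 0.444444, coefficient = 4
x_2 = 2.0000, f(x_2) = 0.333333, coefficient = 1

I ≈ (0.750000/3) × 2.777778 = 0.694444
Exact value: 0.693147
Error: 0.001297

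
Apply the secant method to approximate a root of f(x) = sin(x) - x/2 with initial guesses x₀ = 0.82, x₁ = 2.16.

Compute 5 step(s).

f(x) = sin(x) - x/2
x₀ = 0.82, x₁ = 2.16

Secant formula: x_{n+1} = x_n - f(x_n)(x_n - x_{n-1})/(f(x_n) - f(x_{n-1}))

Iteration 1:
  f(0.820000) = 0.321146
  f(2.160000) = -0.248617
  x_2 = 2.160000 - (-0.248617)×(2.160000 - 0.820000)/(-0.248617 - 0.321146)
       = 1.575289
Iteration 2:
  f(2.160000) = -0.248617
  f(1.575289) = 0.212345
  x_3 = 1.575289 - 0.212345×(1.575289 - 2.160000)/(0.212345 - (-0.248617))
       = 1.844640
Iteration 3:
  f(1.575289) = 0.212345
  f(1.844640) = 0.040418
  x_4 = 1.844640 - 0.040418×(1.844640 - 1.575289)/(0.040418 - 0.212345)
       = 1.907962
Iteration 4:
  f(1.844640) = 0.040418
  f(1.907962) = -0.010285
  x_5 = 1.907962 - (-0.010285)×(1.907962 - 1.844640)/(-0.010285 - 0.040418)
       = 1.895117
Iteration 5:
  f(1.907962) = -0.010285
  f(1.895117) = 0.000309
  x_6 = 1.895117 - 0.000309×(1.895117 - 1.907962)/(0.000309 - (-0.010285))
       = 1.895492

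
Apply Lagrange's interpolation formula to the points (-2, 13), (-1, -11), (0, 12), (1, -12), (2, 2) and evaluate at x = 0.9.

Lagrange interpolation formula:
P(x) = Σ yᵢ × Lᵢ(x)
where Lᵢ(x) = Π_{j≠i} (x - xⱼ)/(xᵢ - xⱼ)

L_0(0.9) = (0.9 - (-1))/(-2 - (-1)) × (0.9 - 0)/(-2 - 0) × (0.9 - 1)/(-2 - 1) × (0.9 - 2)/(-2 - 2) = 0.007837
L_1(0.9) = (0.9 - (-2))/(-1 - (-2)) × (0.9 - 0)/(-1 - 0) × (0.9 - 1)/(-1 - 1) × (0.9 - 2)/(-1 - 2) = -0.047850
L_2(0.9) = (0.9 - (-2))/(0 - (-2)) × (0.9 - (-1))/(0 - (-1)) × (0.9 - 1)/(0 - 1) × (0.9 - 2)/(0 - 2) = 0.151525
L_3(0.9) = (0.9 - (-2))/(1 - (-2)) × (0.9 - (-1))/(1 - (-1)) × (0.9 - 0)/(1 - 0) × (0.9 - 2)/(1 - 2) = 0.909150
L_4(0.9) = (0.9 - (-2))/(2 - (-2)) × (0.9 - (-1))/(2 - (-1)) × (0.9 - 0)/(2 - 0) × (0.9 - 1)/(2 - 1) = -0.020662

P(0.9) = 13×L_0(0.9) + (-11)×L_1(0.9) + 12×L_2(0.9) + (-12)×L_3(0.9) + 2×L_4(0.9)
P(0.9) = -8.504588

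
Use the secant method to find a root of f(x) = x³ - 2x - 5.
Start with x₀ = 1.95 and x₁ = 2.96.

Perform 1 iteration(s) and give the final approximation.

f(x) = x³ - 2x - 5
x₀ = 1.95, x₁ = 2.96

Secant formula: x_{n+1} = x_n - f(x_n)(x_n - x_{n-1})/(f(x_n) - f(x_{n-1}))

Iteration 1:
  f(1.950000) = -1.485125
  f(2.960000) = 15.014336
  x_2 = 2.960000 - 15.014336×(2.960000 - 1.950000)/(15.014336 - (-1.485125))
       = 2.040911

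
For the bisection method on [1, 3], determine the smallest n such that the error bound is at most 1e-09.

We need (b-a)/2^n ≤ 1e-09
(3 - 1)/2^n ≤ 1e-09
2/2^n ≤ 1e-09
2^n ≥ 2000000000
n ≥ log₂(2000000000) = 30.90
n ≥ 31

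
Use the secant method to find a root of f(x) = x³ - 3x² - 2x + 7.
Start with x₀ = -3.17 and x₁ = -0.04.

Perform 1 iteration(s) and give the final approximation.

f(x) = x³ - 3x² - 2x + 7
x₀ = -3.17, x₁ = -0.04

Secant formula: x_{n+1} = x_n - f(x_n)(x_n - x_{n-1})/(f(x_n) - f(x_{n-1}))

Iteration 1:
  f(-3.170000) = -48.661713
  f(-0.040000) = 7.075136
  x_2 = -0.040000 - 7.075136×(-0.040000 - (-3.170000))/(7.075136 - (-48.661713))
       = -0.437317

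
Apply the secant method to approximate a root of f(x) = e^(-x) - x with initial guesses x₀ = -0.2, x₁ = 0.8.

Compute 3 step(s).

f(x) = e^(-x) - x
x₀ = -0.2, x₁ = 0.8

Secant formula: x_{n+1} = x_n - f(x_n)(x_n - x_{n-1})/(f(x_n) - f(x_{n-1}))

Iteration 1:
  f(-0.200000) = 1.421403
  f(0.800000) = -0.350671
  x_2 = 0.800000 - (-0.350671)×(0.800000 - (-0.200000))/(-0.350671 - 1.421403)
       = 0.602113
Iteration 2:
  f(0.800000) = -0.350671
  f(0.602113) = -0.054459
  x_3 = 0.602113 - (-0.054459)×(0.602113 - 0.800000)/(-0.054459 - (-0.350671))
       = 0.565731
Iteration 3:
  f(0.602113) = -0.054459
  f(0.565731) = 0.002214
  x_4 = 0.565731 - 0.002214×(0.565731 - 0.602113)/(0.002214 - (-0.054459))
       = 0.567152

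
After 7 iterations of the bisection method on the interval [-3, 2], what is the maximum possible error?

Bisection error bound: |error| ≤ (b-a)/2^n
|error| ≤ (2 - (-3))/2^7 = 5/2^7
|error| ≤ 0.0390625000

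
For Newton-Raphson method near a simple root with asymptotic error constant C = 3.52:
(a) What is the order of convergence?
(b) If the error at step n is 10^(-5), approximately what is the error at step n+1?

(a) Newton-Raphson has quadratic (order 2) convergence near simple roots.
    This means |e_{n+1}| ≈ C|e_n|².

(b) With |e_n| = 10^(-5) and C = 3.52:
    |e_{n+1}| ≈ 3.52 × (10^(-5))² = 3.52 × 10^(-10)

(a) 2 (quadratic); (b) |e_{n+1}| ≈ 3.520e-10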